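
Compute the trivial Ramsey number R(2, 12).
R(2, 12) = 12

R(2, k) = k for all k ≥ 2: in a 2-colouring of K_k, either some edge is red (a red K_2) or all edges are blue (a blue K_k). And K_{11} coloured all-blue has no blue K_12, so R(2, 12) > 11. Hence R(2, 12) = 12.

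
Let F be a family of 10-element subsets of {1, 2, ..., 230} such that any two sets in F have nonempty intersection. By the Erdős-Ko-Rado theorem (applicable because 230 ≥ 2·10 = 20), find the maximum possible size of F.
max |F| = C(229, 9) = 4070260829119420

Erdős-Ko-Rado (1961): when n ≥ 2k, max |F| = C(n−1, k−1). The bound is attained by the star {A : i ∈ A} for any fixed i ∈ [n]. Here C(230−1, 10−1) = C(229, 9) = 4070260829119420.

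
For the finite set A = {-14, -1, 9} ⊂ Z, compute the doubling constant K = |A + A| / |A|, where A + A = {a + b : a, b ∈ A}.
K = |A + A| / |A| = 6/3 = 2

Enumerate A + A = {a + b : a, b ∈ A}. With |A| = 3, there are |A|^2 = 9 ordered sum pairs; collecting distinct values, A + A = {-28, -15, -5, -2, 8, 18}, so |A + A| = 6. Thus K = 6/3 = 2. For comparison, the minimum possible |A + A| over all 3-element sets is 2·3 − 1 = 5 (so min K = 5/3), attained only by arithmetic progressions.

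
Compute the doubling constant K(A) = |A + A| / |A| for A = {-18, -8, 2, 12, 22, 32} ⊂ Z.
K = |A + A| / |A| = 11/6

Enumerate A + A = {a + b : a, b ∈ A}. With |A| = 6, there are |A|^2 = 36 ordered sum pairs; collecting distinct values, A + A = {-36, -26, -16, -6, 4, 14, 24, 34, 44, 54, 64}, so |A + A| = 11. Thus K = 11/6. Here |A + A| = 2|A| − 1 = 11, the minimum possible — so K = 11/6 is minimal, which holds iff A is an arithmetic progression.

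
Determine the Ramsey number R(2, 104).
R(2, 104) = 104

R(2, k) = k for all k ≥ 2: in a 2-colouring of K_k, either some edge is red (a red K_2) or all edges are blue (a blue K_k). And K_{103} coloured all-blue has no blue K_104, so R(2, 104) > 103. Hence R(2, 104) = 104.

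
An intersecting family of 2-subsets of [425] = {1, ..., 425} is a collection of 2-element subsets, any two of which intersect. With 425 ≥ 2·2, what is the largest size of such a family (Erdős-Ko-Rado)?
max |F| = C(424, 1) = 424

The Erdős-Ko-Rado theorem states: for n ≥ 2k, an intersecting family of k-subsets of an n-element set has size at most C(n − 1, k − 1), with equality for 'star' families {A ⊆ [n] : |A| = k, i ∈ A} (fix an element i). For n = 425, k = 2: C(424, 1) = 424.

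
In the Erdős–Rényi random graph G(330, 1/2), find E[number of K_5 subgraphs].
E[# K_5] = C(330, 5) · (1/2)^C(5, 2) = 31634996316 / 2^10 = 7908749079/256 ≈ 30893551.089844

For each 5-subset S of vertices (there are C(330, 5) = 31634996316 such S), let X_S = 1 if S induces a K_5 (all C(5, 2) = 10 edges present). Then P(X_S = 1) = (1/2)^10 = 1/1024. By linearity of expectation, E[# K_5] = C(330, 5) · (1/2)^10 = 31634996316 / 1024 = 7908749079/256 ≈ 30893551.089844.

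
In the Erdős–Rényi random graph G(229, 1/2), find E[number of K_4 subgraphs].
E[# K_4] = C(229, 4) · (1/2)^C(4, 2) = 111607501 / 2^6 = 1743867.203125

For each 4-subset S of vertices (there are C(229, 4) = 111607501 such S), let X_S = 1 if S induces a K_4 (all C(4, 2) = 6 edges present). Then P(X_S = 1) = (1/2)^6 = 1/64. By linearity of expectation, E[# K_4] = C(229, 4) · (1/2)^6 = 111607501 / 64 = 1743867.203125.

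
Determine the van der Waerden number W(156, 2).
W(156, 2) = 156 + 1 = 157

A 2-term AP is any pair of integers, so a monochromatic 2-AP exists iff some colour is used at least twice. With 156 colours, the colouring i ↦ i on {1, ..., 156} uses each colour once, avoiding any monochromatic pair, so W(156, 2) > 156. For {1, ..., 157}, pigeonhole forces two integers of the same colour, which form a monochromatic 2-AP. Hence W(156, 2) = 157.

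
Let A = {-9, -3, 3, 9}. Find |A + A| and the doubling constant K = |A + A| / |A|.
K = |A + A| / |A| = 7/4

Enumerate A + A = {a + b : a, b ∈ A}. With |A| = 4, there are |A|^2 = 16 ordered sum pairs; collecting distinct values, A + A = {-18, -12, -6, 0, 6, 12, 18}, so |A + A| = 7. Thus K = 7/4. Here |A + A| = 2|A| − 1 = 7, the minimum possible — so K = 7/4 is minimal, which holds iff A is an arithmetic progression.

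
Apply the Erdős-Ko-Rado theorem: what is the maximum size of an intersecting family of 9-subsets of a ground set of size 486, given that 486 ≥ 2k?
max |F| = C(485, 8) = 71649055468439020

The Erdős-Ko-Rado theorem states: for n ≥ 2k, an intersecting family of k-subsets of an n-element set has size at most C(n − 1, k − 1), with equality for 'star' families {A ⊆ [n] : |A| = k, i ∈ A} (fix an element i). For n = 486, k = 9: C(485, 8) = 71649055468439020.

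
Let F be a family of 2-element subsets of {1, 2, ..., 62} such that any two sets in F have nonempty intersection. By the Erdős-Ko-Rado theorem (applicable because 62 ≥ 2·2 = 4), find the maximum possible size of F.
max |F| = C(61, 1) = 61

Erdős-Ko-Rado (1961): when n ≥ 2k, max |F| = C(n−1, k−1). The bound is attained by the star {A : i ∈ A} for any fixed i ∈ [n]. Here C(62−1, 2−1) = C(61, 1) = 61.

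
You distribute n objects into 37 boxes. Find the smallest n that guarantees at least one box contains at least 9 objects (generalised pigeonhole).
n = (9 − 1)·37 + 1 = 297

By the generalised pigeonhole principle, to guarantee some box contains ≥ r objects we need more than (r − 1) · k objects total. Threshold: n = (r − 1) · k + 1. With r = 9 and k = 37: n = 8 · 37 + 1 = 296 + 1 = 297. For n = 296 = 8 · 37, we can put exactly 8 objects in every box, avoiding 9 in any single one — so 297 is tight.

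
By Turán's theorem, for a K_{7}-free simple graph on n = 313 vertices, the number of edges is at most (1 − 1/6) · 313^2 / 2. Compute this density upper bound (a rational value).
Turán density bound = (5/6) · 313^2/2 = 489845/12 ≈ 40820.4167

Turán's theorem: ex(n, K_{r+1}) is achieved by the complete r-partite Turán graph T(n, r) with parts as balanced as possible, and is at most (1 − 1/r) · n^2/2. For r = 6, n = 313: the density bound is (5/6) · 97969/2 = 489845/12 ≈ 40820.4167. The integer-valued extremum is e(T(313, 6)) = 40820, which is strictly less than the density bound 489845/12 since 6 ∤ 313 (the parts of T(313, 6) cannot all be equal).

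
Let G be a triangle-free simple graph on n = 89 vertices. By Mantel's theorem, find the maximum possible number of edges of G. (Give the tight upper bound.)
ex(89, K_3) = ⌊89^2/4⌋ = 1980

Mantel (1907): a triangle-free graph on n vertices has at most ⌊n^2/4⌋ edges, with equality for the complete bipartite graph K_{⌊n/2⌋, ⌈n/2⌉}. For n = 89: ⌊89^2/4⌋ = ⌊7921/4⌋ = 1980. The extremal graph is K_{44, 45}, which has 44·45 = 1980 edges.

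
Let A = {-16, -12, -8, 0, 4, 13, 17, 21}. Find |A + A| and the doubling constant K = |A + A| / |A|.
K = |A + A| / |A| = 24/8 = 3

Enumerate A + A = {a + b : a, b ∈ A}. With |A| = 8, there are |A|^2 = 64 ordered sum pairs; collecting distinct values, A + A = {-32, -28, -24, -20, -16, -12, -8, -4, -3, 0, 1, 4, 5, 8, 9, 13, 17, 21, 25, 26, 30, 34, 38, 42}, so |A + A| = 24. Thus K = 24/8 = 3. For comparison, the minimum possible |A + A| over all 8-element sets is 2·8 − 1 = 15 (so min K = 15/8), attained only by arithmetic progressions.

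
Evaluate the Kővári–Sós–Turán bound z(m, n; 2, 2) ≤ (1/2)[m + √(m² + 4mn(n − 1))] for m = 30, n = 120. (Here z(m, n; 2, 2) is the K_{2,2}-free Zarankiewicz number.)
z(30, 120; 2, 2) ≤ (1/2)[30 + √(30² + 4·30·120·119)] = (1/2)[30 + √1714500] = 669.6946

Kővári–Sós–Turán: let r_1, ..., r_30 be the row sums and z = Σ r_i the total number of 1s. Each pair of columns can share at most one row with both entries 1 (else a 2×2 all-ones block appears), so Σ_i C(r_i, 2) ≤ C(120, 2) = 7140. By convexity Σ_i C(r_i, 2) ≥ 30·C(z/30, 2) = z(z − 30)/(2·30), giving z² − 30z − 30·120·119 ≤ 0 and hence z ≤ (1/2)[30 + √(900 + 4·428400)] = (1/2)[30 + √1714500] ≈ (1/2)(30 + 1309.3892) = 669.6946.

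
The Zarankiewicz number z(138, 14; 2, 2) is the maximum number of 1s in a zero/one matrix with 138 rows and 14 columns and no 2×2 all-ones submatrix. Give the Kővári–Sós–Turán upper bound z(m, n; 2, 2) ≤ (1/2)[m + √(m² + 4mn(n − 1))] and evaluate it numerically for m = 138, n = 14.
z(138, 14; 2, 2) ≤ (1/2)[138 + √(138² + 4·138·14·13)] = (1/2)[138 + √119508] = 241.8496

Kővári–Sós–Turán: let r_1, ..., r_138 be the row sums and z = Σ r_i the total number of 1s. Each pair of columns can share at most one row with both entries 1 (else a 2×2 all-ones block appears), so Σ_i C(r_i, 2) ≤ C(14, 2) = 91. By convexity Σ_i C(r_i, 2) ≥ 138·C(z/138, 2) = z(z − 138)/(2·138), giving z² − 138z − 138·14·13 ≤ 0 and hence z ≤ (1/2)[138 + √(19044 + 4·25116)] = (1/2)[138 + √119508] ≈ (1/2)(138 + 345.6993) = 241.8496.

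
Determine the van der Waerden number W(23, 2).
W(23, 2) = 23 + 1 = 24

A 2-term AP is any pair of integers, so a monochromatic 2-AP exists iff some colour is used at least twice. With 23 colours, the colouring i ↦ i on {1, ..., 23} uses each colour once, avoiding any monochromatic pair, so W(23, 2) > 23. For {1, ..., 24}, pigeonhole forces two integers of the same colour, which form a monochromatic 2-AP. Hence W(23, 2) = 24.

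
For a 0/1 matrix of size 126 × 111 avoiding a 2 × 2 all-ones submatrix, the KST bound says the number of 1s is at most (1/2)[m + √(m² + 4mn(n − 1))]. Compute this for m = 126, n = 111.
z(126, 111; 2, 2) ≤ (1/2)[126 + √(126² + 4·126·111·110)] = (1/2)[126 + √6169716] = 1304.9457

Kővári–Sós–Turán: let r_1, ..., r_126 be the row sums and z = Σ r_i the total number of 1s. Each pair of columns can share at most one row with both entries 1 (else a 2×2 all-ones block appears), so Σ_i C(r_i, 2) ≤ C(111, 2) = 6105. By convexity Σ_i C(r_i, 2) ≥ 126·C(z/126, 2) = z(z − 126)/(2·126), giving z² − 126z − 126·111·110 ≤ 0 and hence z ≤ (1/2)[126 + √(15876 + 4·1538460)] = (1/2)[126 + √6169716] ≈ (1/2)(126 + 2483.8913) = 1304.9457.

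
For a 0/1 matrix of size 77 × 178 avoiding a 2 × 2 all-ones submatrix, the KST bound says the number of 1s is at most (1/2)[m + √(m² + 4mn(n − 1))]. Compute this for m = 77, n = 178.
z(77, 178; 2, 2) ≤ (1/2)[77 + √(77² + 4·77·178·177)] = (1/2)[77 + √9709777] = 1596.5258

Kővári–Sós–Turán: let r_1, ..., r_77 be the row sums and z = Σ r_i the total number of 1s. Each pair of columns can share at most one row with both entries 1 (else a 2×2 all-ones block appears), so Σ_i C(r_i, 2) ≤ C(178, 2) = 15753. By convexity Σ_i C(r_i, 2) ≥ 77·C(z/77, 2) = z(z − 77)/(2·77), giving z² − 77z − 77·178·177 ≤ 0 and hence z ≤ (1/2)[77 + √(5929 + 4·2425962)] = (1/2)[77 + √9709777] ≈ (1/2)(77 + 3116.0515) = 1596.5258.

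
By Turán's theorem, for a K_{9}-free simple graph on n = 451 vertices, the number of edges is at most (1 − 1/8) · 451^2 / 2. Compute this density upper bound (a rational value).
Turán density bound = (7/8) · 451^2/2 = 1423807/16 ≈ 88987.9375

Turán's theorem: ex(n, K_{r+1}) is achieved by the complete r-partite Turán graph T(n, r) with parts as balanced as possible, and is at most (1 − 1/r) · n^2/2. For r = 8, n = 451: the density bound is (7/8) · 203401/2 = 1423807/16 ≈ 88987.9375. The integer-valued extremum is e(T(451, 8)) = 88987, which is strictly less than the density bound 1423807/16 since 8 ∤ 451 (the parts of T(451, 8) cannot all be equal).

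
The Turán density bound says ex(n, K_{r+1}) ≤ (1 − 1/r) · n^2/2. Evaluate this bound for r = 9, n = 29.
Turán density bound = (8/9) · 29^2/2 = 3364/9 ≈ 373.7778

Turán's theorem: ex(n, K_{r+1}) is achieved by the complete r-partite Turán graph T(n, r) with parts as balanced as possible, and is at most (1 − 1/r) · n^2/2. For r = 9, n = 29: the density bound is (8/9) · 841/2 = 3364/9 ≈ 373.7778. The integer-valued extremum is e(T(29, 9)) = 373, which is strictly less than the density bound 3364/9 since 9 ∤ 29 (the parts of T(29, 9) cannot all be equal).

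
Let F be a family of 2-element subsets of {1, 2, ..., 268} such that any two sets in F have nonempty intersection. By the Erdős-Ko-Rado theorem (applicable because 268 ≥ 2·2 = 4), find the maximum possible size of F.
max |F| = C(267, 1) = 267

Erdős-Ko-Rado (1961): when n ≥ 2k, max |F| = C(n−1, k−1). The bound is attained by the star {A : i ∈ A} for any fixed i ∈ [n]. Here C(268−1, 2−1) = C(267, 1) = 267.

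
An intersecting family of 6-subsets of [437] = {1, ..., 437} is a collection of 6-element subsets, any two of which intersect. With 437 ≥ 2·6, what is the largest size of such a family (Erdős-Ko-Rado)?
max |F| = C(436, 5) = 128308631472

Erdős-Ko-Rado (1961): when n ≥ 2k, max |F| = C(n−1, k−1). The bound is attained by the star {A : i ∈ A} for any fixed i ∈ [n]. Here C(437−1, 6−1) = C(436, 5) = 128308631472.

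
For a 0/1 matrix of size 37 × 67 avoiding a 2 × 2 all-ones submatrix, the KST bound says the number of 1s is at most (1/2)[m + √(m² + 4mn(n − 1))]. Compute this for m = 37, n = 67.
z(37, 67; 2, 2) ≤ (1/2)[37 + √(37² + 4·37·67·66)] = (1/2)[37 + √655825] = 423.4151

Kővári–Sós–Turán: let r_1, ..., r_37 be the row sums and z = Σ r_i the total number of 1s. Each pair of columns can share at most one row with both entries 1 (else a 2×2 all-ones block appears), so Σ_i C(r_i, 2) ≤ C(67, 2) = 2211. By convexity Σ_i C(r_i, 2) ≥ 37·C(z/37, 2) = z(z − 37)/(2·37), giving z² − 37z − 37·67·66 ≤ 0 and hence z ≤ (1/2)[37 + √(1369 + 4·163614)] = (1/2)[37 + √655825] ≈ (1/2)(37 + 809.8302) = 423.4151.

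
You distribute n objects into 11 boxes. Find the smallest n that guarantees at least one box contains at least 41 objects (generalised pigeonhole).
n = (41 − 1)·11 + 1 = 441

By the generalised pigeonhole principle, to guarantee some box contains ≥ r objects we need more than (r − 1) · k objects total. Threshold: n = (r − 1) · k + 1. With r = 41 and k = 11: n = 40 · 11 + 1 = 440 + 1 = 441. For n = 440 = 40 · 11, we can put exactly 40 objects in every box, avoiding 41 in any single one — so 441 is tight.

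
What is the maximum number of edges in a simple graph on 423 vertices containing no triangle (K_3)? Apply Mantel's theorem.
ex(423, K_3) = ⌊423^2/4⌋ = 44732

Mantel (1907): a triangle-free graph on n vertices has at most ⌊n^2/4⌋ edges, with equality for the complete bipartite graph K_{⌊n/2⌋, ⌈n/2⌉}. For n = 423: ⌊423^2/4⌋ = ⌊178929/4⌋ = 44732. The extremal graph is K_{211, 212}, which has 211·212 = 44732 edges.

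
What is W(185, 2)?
W(185, 2) = 185 + 1 = 186

A 2-term AP is any pair of integers, so a monochromatic 2-AP exists iff some colour is used at least twice. With 185 colours, the colouring i ↦ i on {1, ..., 185} uses each colour once, avoiding any monochromatic pair, so W(185, 2) > 185. For {1, ..., 186}, pigeonhole forces two integers of the same colour, which form a monochromatic 2-AP. Hence W(185, 2) = 186.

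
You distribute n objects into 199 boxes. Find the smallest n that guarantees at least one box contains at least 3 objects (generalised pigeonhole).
n = (3 − 1)·199 + 1 = 399

By the generalised pigeonhole principle, to guarantee some box contains ≥ r objects we need more than (r − 1) · k objects total. Threshold: n = (r − 1) · k + 1. With r = 3 and k = 199: n = 2 · 199 + 1 = 398 + 1 = 399. For n = 398 = 2 · 199, we can put exactly 2 objects in every box, avoiding 3 in any single one — so 399 is tight.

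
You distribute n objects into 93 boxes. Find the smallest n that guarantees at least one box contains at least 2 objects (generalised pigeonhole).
n = (2 − 1)·93 + 1 = 94

By the generalised pigeonhole principle, to guarantee some box contains ≥ r objects we need more than (r − 1) · k objects total. Threshold: n = (r − 1) · k + 1. With r = 2 and k = 93: n = 1 · 93 + 1 = 93 + 1 = 94. For n = 93 = 1 · 93, we can put exactly 1 objects in every box, avoiding 2 in any single one — so 94 is tight.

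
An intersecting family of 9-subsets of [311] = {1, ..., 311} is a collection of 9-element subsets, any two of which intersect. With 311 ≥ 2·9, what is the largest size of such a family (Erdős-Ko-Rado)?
max |F| = C(310, 8) = 1931195406445470

The Erdős-Ko-Rado theorem states: for n ≥ 2k, an intersecting family of k-subsets of an n-element set has size at most C(n − 1, k − 1), with equality for 'star' families {A ⊆ [n] : |A| = k, i ∈ A} (fix an element i). For n = 311, k = 9: C(310, 8) = 1931195406445470.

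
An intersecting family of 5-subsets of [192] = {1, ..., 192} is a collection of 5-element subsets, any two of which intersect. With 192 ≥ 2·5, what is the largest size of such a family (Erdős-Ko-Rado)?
max |F| = C(191, 4) = 53727345

The Erdős-Ko-Rado theorem states: for n ≥ 2k, an intersecting family of k-subsets of an n-element set has size at most C(n − 1, k − 1), with equality for 'star' families {A ⊆ [n] : |A| = k, i ∈ A} (fix an element i). For n = 192, k = 5: C(191, 4) = 53727345.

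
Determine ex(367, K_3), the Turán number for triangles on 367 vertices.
ex(367, K_3) = ⌊367^2/4⌋ = 33672

Mantel (1907): a triangle-free graph on n vertices has at most ⌊n^2/4⌋ edges, with equality for the complete bipartite graph K_{⌊n/2⌋, ⌈n/2⌉}. For n = 367: ⌊367^2/4⌋ = ⌊134689/4⌋ = 33672. The extremal graph is K_{183, 184}, which has 183·184 = 33672 edges.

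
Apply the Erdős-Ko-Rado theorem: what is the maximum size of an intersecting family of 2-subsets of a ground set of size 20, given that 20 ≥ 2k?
max |F| = C(19, 1) = 19

The Erdős-Ko-Rado theorem states: for n ≥ 2k, an intersecting family of k-subsets of an n-element set has size at most C(n − 1, k − 1), with equality for 'star' families {A ⊆ [n] : |A| = k, i ∈ A} (fix an element i). For n = 20, k = 2: C(19, 1) = 19.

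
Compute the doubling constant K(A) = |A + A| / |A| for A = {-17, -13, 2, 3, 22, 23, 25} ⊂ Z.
K = |A + A| / |A| = 25/7

Enumerate A + A = {a + b : a, b ∈ A}. With |A| = 7, there are |A|^2 = 49 ordered sum pairs; collecting distinct values, A + A = {-34, -30, -26, -15, -14, -11, -10, 4, 5, 6, 8, 9, 10, 12, 24, 25, 26, 27, 28, 44, 45, 46, 47, 48, 50}, so |A + A| = 25. Thus K = 25/7. For comparison, the minimum possible |A + A| over all 7-element sets is 2·7 − 1 = 13 (so min K = 13/7), attained only by arithmetic progressions.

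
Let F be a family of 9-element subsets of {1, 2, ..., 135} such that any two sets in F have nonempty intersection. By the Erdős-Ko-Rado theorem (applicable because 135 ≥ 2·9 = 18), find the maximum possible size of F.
max |F| = C(134, 8) = 2083664995984

Erdős-Ko-Rado (1961): when n ≥ 2k, max |F| = C(n−1, k−1). The bound is attained by the star {A : i ∈ A} for any fixed i ∈ [n]. Here C(135−1, 9−1) = C(134, 8) = 2083664995984.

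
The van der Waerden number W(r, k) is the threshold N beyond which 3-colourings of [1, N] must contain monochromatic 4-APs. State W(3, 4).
W(3, 4) = 293

W(3, 4) = 293. The lower bound W(3, 4) > 292 comes from an explicit good 3-colouring of [1, 292]; the upper bound W(3, 4) ≤ 293 was verified by exhaustive search over 3-colourings of [1, 293].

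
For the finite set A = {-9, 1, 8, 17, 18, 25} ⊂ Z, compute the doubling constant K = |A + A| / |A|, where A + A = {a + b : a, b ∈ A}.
K = |A + A| / |A| = 18/6 = 3

Enumerate A + A = {a + b : a, b ∈ A}. With |A| = 6, there are |A|^2 = 36 ordered sum pairs; collecting distinct values, A + A = {-18, -8, -1, 2, 8, 9, 16, 18, 19, 25, 26, 33, 34, 35, 36, 42, 43, 50}, so |A + A| = 18. Thus K = 18/6 = 3. For comparison, the minimum possible |A + A| over all 6-element sets is 2·6 − 1 = 11 (so min K = 11/6), attained only by arithmetic progressions.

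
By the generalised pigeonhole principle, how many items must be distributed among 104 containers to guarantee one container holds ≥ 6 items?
n = (6 − 1)·104 + 1 = 521

By the generalised pigeonhole principle, to guarantee some box contains ≥ r objects we need more than (r − 1) · k objects total. Threshold: n = (r − 1) · k + 1. With r = 6 and k = 104: n = 5 · 104 + 1 = 520 + 1 = 521. For n = 520 = 5 · 104, we can put exactly 5 objects in every box, avoiding 6 in any single one — so 521 is tight.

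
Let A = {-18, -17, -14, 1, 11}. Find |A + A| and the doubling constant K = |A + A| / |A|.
K = |A + A| / |A| = 15/5 = 3

Enumerate A + A = {a + b : a, b ∈ A}. With |A| = 5, there are |A|^2 = 25 ordered sum pairs; collecting distinct values, A + A = {-36, -35, -34, -32, -31, -28, -17, -16, -13, -7, -6, -3, 2, 12, 22}, so |A + A| = 15. Thus K = 15/5 = 3. For comparison, the minimum possible |A + A| over all 5-element sets is 2·5 − 1 = 9 (so min K = 9/5), attained only by arithmetic progressions.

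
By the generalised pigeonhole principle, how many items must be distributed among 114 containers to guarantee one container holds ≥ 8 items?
n = (8 − 1)·114 + 1 = 799

By the generalised pigeonhole principle, to guarantee some box contains ≥ r objects we need more than (r − 1) · k objects total. Threshold: n = (r − 1) · k + 1. With r = 8 and k = 114: n = 7 · 114 + 1 = 798 + 1 = 799. For n = 798 = 7 · 114, we can put exactly 7 objects in every box, avoiding 8 in any single one — so 799 is tight.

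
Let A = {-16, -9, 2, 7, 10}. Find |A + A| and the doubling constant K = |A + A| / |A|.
K = |A + A| / |A| = 15/5 = 3

Enumerate A + A = {a + b : a, b ∈ A}. With |A| = 5, there are |A|^2 = 25 ordered sum pairs; collecting distinct values, A + A = {-32, -25, -18, -14, -9, -7, -6, -2, 1, 4, 9, 12, 14, 17, 20}, so |A + A| = 15. Thus K = 15/5 = 3. For comparison, the minimum possible |A + A| over all 5-element sets is 2·5 − 1 = 9 (so min K = 9/5), attained only by arithmetic progressions.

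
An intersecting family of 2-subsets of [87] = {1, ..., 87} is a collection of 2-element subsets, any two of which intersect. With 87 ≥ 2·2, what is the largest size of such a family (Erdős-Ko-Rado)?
max |F| = C(86, 1) = 86

Erdős-Ko-Rado (1961): when n ≥ 2k, max |F| = C(n−1, k−1). The bound is attained by the star {A : i ∈ A} for any fixed i ∈ [n]. Here C(87−1, 2−1) = C(86, 1) = 86.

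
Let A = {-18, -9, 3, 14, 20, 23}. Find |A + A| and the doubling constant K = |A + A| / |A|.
K = |A + A| / |A| = 20/6 = 10/3

Enumerate A + A = {a + b : a, b ∈ A}. With |A| = 6, there are |A|^2 = 36 ordered sum pairs; collecting distinct values, A + A = {-36, -27, -18, -15, -6, -4, 2, 5, 6, 11, 14, 17, 23, 26, 28, 34, 37, 40, 43, 46}, so |A + A| = 20. Thus K = 20/6 = 10/3. For comparison, the minimum possible |A + A| over all 6-element sets is 2·6 − 1 = 11 (so min K = 11/6), attained only by arithmetic progressions.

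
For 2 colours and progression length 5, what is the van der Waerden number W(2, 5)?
W(2, 5) = 178

This is a classical value, W(2, 5) = 178, established by combining an explicit 2-colouring of {1, ..., 177} with no monochromatic 5-AP (giving the lower bound W(2, 5) > 177) and a finite case analysis / exhaustive computer search showing every 2-colouring of {1, ..., 178} has such an AP.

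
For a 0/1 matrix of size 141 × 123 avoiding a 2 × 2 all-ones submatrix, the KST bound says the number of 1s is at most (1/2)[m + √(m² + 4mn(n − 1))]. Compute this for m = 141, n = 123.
z(141, 123; 2, 2) ≤ (1/2)[141 + √(141² + 4·141·123·122)] = (1/2)[141 + √8483265] = 1526.8023

Kővári–Sós–Turán: let r_1, ..., r_141 be the row sums and z = Σ r_i the total number of 1s. Each pair of columns can share at most one row with both entries 1 (else a 2×2 all-ones block appears), so Σ_i C(r_i, 2) ≤ C(123, 2) = 7503. By convexity Σ_i C(r_i, 2) ≥ 141·C(z/141, 2) = z(z − 141)/(2·141), giving z² − 141z − 141·123·122 ≤ 0 and hence z ≤ (1/2)[141 + √(19881 + 4·2115846)] = (1/2)[141 + √8483265] ≈ (1/2)(141 + 2912.6045) = 1526.8023.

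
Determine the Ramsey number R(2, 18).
R(2, 18) = 18

R(2, k) = k for all k ≥ 2: in a 2-colouring of K_k, either some edge is red (a red K_2) or all edges are blue (a blue K_k). And K_{17} coloured all-blue has no blue K_18, so R(2, 18) > 17. Hence R(2, 18) = 18.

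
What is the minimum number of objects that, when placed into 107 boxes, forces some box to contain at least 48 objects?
n = (48 − 1)·107 + 1 = 5030

By the generalised pigeonhole principle, to guarantee some box contains ≥ r objects we need more than (r − 1) · k objects total. Threshold: n = (r − 1) · k + 1. With r = 48 and k = 107: n = 47 · 107 + 1 = 5029 + 1 = 5030. For n = 5029 = 47 · 107, we can put exactly 47 objects in every box, avoiding 48 in any single one — so 5030 is tight.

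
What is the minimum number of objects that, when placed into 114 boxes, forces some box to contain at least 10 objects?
n = (10 − 1)·114 + 1 = 1027

By the generalised pigeonhole principle, to guarantee some box contains ≥ r objects we need more than (r − 1) · k objects total. Threshold: n = (r − 1) · k + 1. With r = 10 and k = 114: n = 9 · 114 + 1 = 1026 + 1 = 1027. For n = 1026 = 9 · 114, we can put exactly 9 objects in every box, avoiding 10 in any single one — so 1027 is tight.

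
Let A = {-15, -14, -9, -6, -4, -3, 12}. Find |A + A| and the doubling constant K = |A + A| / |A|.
K = |A + A| / |A| = 25/7

Enumerate A + A = {a + b : a, b ∈ A}. With |A| = 7, there are |A|^2 = 49 ordered sum pairs; collecting distinct values, A + A = {-30, -29, -28, -24, -23, -21, -20, -19, -18, -17, -15, -13, -12, -10, -9, -8, -7, -6, -3, -2, 3, 6, 8, 9, 24}, so |A + A| = 25. Thus K = 25/7. For comparison, the minimum possible |A + A| over all 7-element sets is 2·7 − 1 = 13 (so min K = 13/7), attained only by arithmetic progressions.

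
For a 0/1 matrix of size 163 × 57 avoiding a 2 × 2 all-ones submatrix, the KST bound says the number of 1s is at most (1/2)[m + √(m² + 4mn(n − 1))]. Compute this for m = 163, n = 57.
z(163, 57; 2, 2) ≤ (1/2)[163 + √(163² + 4·163·57·56)] = (1/2)[163 + √2107753] = 807.4051

Kővári–Sós–Turán: let r_1, ..., r_163 be the row sums and z = Σ r_i the total number of 1s. Each pair of columns can share at most one row with both entries 1 (else a 2×2 all-ones block appears), so Σ_i C(r_i, 2) ≤ C(57, 2) = 1596. By convexity Σ_i C(r_i, 2) ≥ 163·C(z/163, 2) = z(z − 163)/(2·163), giving z² − 163z − 163·57·56 ≤ 0 and hence z ≤ (1/2)[163 + √(26569 + 4·520296)] = (1/2)[163 + √2107753] ≈ (1/2)(163 + 1451.8102) = 807.4051.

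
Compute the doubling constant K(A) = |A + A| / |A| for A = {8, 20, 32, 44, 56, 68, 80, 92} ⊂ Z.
K = |A + A| / |A| = 15/8

Enumerate A + A = {a + b : a, b ∈ A}. With |A| = 8, there are |A|^2 = 64 ordered sum pairs; collecting distinct values, A + A = {16, 28, 40, 52, 64, 76, 88, 100, 112, 124, 136, 148, 160, 172, 184}, so |A + A| = 15. Thus K = 15/8. Here |A + A| = 2|A| − 1 = 15, the minimum possible — so K = 15/8 is minimal, which holds iff A is an arithmetic progression.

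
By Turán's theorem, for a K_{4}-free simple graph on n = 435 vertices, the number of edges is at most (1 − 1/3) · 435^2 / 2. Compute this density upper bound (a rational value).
Turán density bound = (2/3) · 435^2/2 = 63075

Turán's theorem: ex(n, K_{r+1}) is achieved by the complete r-partite Turán graph T(n, r) with parts as balanced as possible, and is at most (1 − 1/r) · n^2/2. For r = 3, n = 435: the density bound is (2/3) · 189225/2 = 63075. Since 3 ∣ 435, the Turán graph T(435, 3) has parts of equal size 145, and its edge count e(T(435, 3)) = 63075 attains the density bound exactly.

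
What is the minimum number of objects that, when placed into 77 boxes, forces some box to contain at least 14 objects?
n = (14 − 1)·77 + 1 = 1002

By the generalised pigeonhole principle, to guarantee some box contains ≥ r objects we need more than (r − 1) · k objects total. Threshold: n = (r − 1) · k + 1. With r = 14 and k = 77: n = 13 · 77 + 1 = 1001 + 1 = 1002. For n = 1001 = 13 · 77, we can put exactly 13 objects in every box, avoiding 14 in any single one — so 1002 is tight.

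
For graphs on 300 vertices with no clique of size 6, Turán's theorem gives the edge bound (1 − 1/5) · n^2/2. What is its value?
Turán density bound = (4/5) · 300^2/2 = 36000

Turán's theorem: ex(n, K_{r+1}) is achieved by the complete r-partite Turán graph T(n, r) with parts as balanced as possible, and is at most (1 − 1/r) · n^2/2. For r = 5, n = 300: the density bound is (4/5) · 90000/2 = 36000. Since 5 ∣ 300, the Turán graph T(300, 5) has parts of equal size 60, and its edge count e(T(300, 5)) = 36000 attains the density bound exactly.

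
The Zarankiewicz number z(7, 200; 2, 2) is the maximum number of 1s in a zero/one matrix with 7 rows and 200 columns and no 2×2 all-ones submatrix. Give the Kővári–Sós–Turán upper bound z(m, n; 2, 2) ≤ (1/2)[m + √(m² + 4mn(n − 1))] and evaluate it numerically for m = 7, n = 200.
z(7, 200; 2, 2) ≤ (1/2)[7 + √(7² + 4·7·200·199)] = (1/2)[7 + √1114449] = 531.3373

Kővári–Sós–Turán: let r_1, ..., r_7 be the row sums and z = Σ r_i the total number of 1s. Each pair of columns can share at most one row with both entries 1 (else a 2×2 all-ones block appears), so Σ_i C(r_i, 2) ≤ C(200, 2) = 19900. By convexity Σ_i C(r_i, 2) ≥ 7·C(z/7, 2) = z(z − 7)/(2·7), giving z² − 7z − 7·200·199 ≤ 0 and hence z ≤ (1/2)[7 + √(49 + 4·278600)] = (1/2)[7 + √1114449] ≈ (1/2)(7 + 1055.6747) = 531.3373.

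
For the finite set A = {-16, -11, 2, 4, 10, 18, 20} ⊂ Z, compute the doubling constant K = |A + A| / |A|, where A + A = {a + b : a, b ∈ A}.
K = |A + A| / |A| = 25/7

Enumerate A + A = {a + b : a, b ∈ A}. With |A| = 7, there are |A|^2 = 49 ordered sum pairs; collecting distinct values, A + A = {-32, -27, -22, -14, -12, -9, -7, -6, -1, 2, 4, 6, 7, 8, 9, 12, 14, 20, 22, 24, 28, 30, 36, 38, 40}, so |A + A| = 25. Thus K = 25/7. For comparison, the minimum possible |A + A| over all 7-element sets is 2·7 − 1 = 13 (so min K = 13/7), attained only by arithmetic progressions.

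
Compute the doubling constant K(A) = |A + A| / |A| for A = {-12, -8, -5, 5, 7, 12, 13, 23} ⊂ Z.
K = |A + A| / |A| = 34/8 = 17/4

Enumerate A + A = {a + b : a, b ∈ A}. With |A| = 8, there are |A|^2 = 64 ordered sum pairs; collecting distinct values, A + A = {-24, -20, -17, -16, -13, -10, -7, -5, -3, -1, 0, 1, 2, 4, 5, 7, 8, 10, 11, 12, 14, 15, 17, 18, 19, 20, 24, 25, 26, 28, 30, 35, 36, 46}, so |A + A| = 34. Thus K = 34/8 = 17/4. For comparison, the minimum possible |A + A| over all 8-element sets is 2·8 − 1 = 15 (so min K = 15/8), attained only by arithmetic progressions.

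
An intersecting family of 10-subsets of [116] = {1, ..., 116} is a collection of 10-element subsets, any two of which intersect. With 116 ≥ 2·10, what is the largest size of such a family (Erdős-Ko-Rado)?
max |F| = C(115, 9) = 7032112662630

Erdős-Ko-Rado (1961): when n ≥ 2k, max |F| = C(n−1, k−1). The bound is attained by the star {A : i ∈ A} for any fixed i ∈ [n]. Here C(116−1, 10−1) = C(115, 9) = 7032112662630.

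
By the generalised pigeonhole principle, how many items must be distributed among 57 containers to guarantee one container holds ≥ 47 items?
n = (47 − 1)·57 + 1 = 2623

By the generalised pigeonhole principle, to guarantee some box contains ≥ r objects we need more than (r − 1) · k objects total. Threshold: n = (r − 1) · k + 1. With r = 47 and k = 57: n = 46 · 57 + 1 = 2622 + 1 = 2623. For n = 2622 = 46 · 57, we can put exactly 46 objects in every box, avoiding 47 in any single one — so 2623 is tight.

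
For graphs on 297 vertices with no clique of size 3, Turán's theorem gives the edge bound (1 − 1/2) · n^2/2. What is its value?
Turán density bound = (1/2) · 297^2/2 = 88209/4 ≈ 22052.25

Turán's theorem: ex(n, K_{r+1}) is achieved by the complete r-partite Turán graph T(n, r) with parts as balanced as possible, and is at most (1 − 1/r) · n^2/2. For r = 2, n = 297: the density bound is (1/2) · 88209/2 = 88209/4 ≈ 22052.25. The integer-valued extremum is e(T(297, 2)) = 22052, which is strictly less than the density bound 88209/4 since 2 ∤ 297 (the parts of T(297, 2) cannot all be equal).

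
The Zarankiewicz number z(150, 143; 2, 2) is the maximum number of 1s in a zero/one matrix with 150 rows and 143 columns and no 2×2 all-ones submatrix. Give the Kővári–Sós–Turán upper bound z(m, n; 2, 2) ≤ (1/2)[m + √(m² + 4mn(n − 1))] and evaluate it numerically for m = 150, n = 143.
z(150, 143; 2, 2) ≤ (1/2)[150 + √(150² + 4·150·143·142)] = (1/2)[150 + √12206100] = 1821.8615

Kővári–Sós–Turán: let r_1, ..., r_150 be the row sums and z = Σ r_i the total number of 1s. Each pair of columns can share at most one row with both entries 1 (else a 2×2 all-ones block appears), so Σ_i C(r_i, 2) ≤ C(143, 2) = 10153. By convexity Σ_i C(r_i, 2) ≥ 150·C(z/150, 2) = z(z − 150)/(2·150), giving z² − 150z − 150·143·142 ≤ 0 and hence z ≤ (1/2)[150 + √(22500 + 4·3045900)] = (1/2)[150 + √12206100] ≈ (1/2)(150 + 3493.7229) = 1821.8615.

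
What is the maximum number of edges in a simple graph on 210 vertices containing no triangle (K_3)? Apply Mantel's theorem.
ex(210, K_3) = ⌊210^2/4⌋ = 11025

Mantel (1907): a triangle-free graph on n vertices has at most ⌊n^2/4⌋ edges, with equality for the complete bipartite graph K_{⌊n/2⌋, ⌈n/2⌉}. For n = 210: ⌊210^2/4⌋ = ⌊44100/4⌋ = 11025. The extremal graph is K_{105, 105}, which has 105·105 = 11025 edges.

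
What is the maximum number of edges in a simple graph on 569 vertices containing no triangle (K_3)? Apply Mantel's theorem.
ex(569, K_3) = ⌊569^2/4⌋ = 80940

Mantel (1907): a triangle-free graph on n vertices has at most ⌊n^2/4⌋ edges, with equality for the complete bipartite graph K_{⌊n/2⌋, ⌈n/2⌉}. For n = 569: ⌊569^2/4⌋ = ⌊323761/4⌋ = 80940. The extremal graph is K_{284, 285}, which has 284·285 = 80940 edges.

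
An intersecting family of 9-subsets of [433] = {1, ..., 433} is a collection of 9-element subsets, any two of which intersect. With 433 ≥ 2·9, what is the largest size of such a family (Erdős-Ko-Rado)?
max |F| = C(432, 8) = 28186192554512850

The Erdős-Ko-Rado theorem states: for n ≥ 2k, an intersecting family of k-subsets of an n-element set has size at most C(n − 1, k − 1), with equality for 'star' families {A ⊆ [n] : |A| = k, i ∈ A} (fix an element i). For n = 433, k = 9: C(432, 8) = 28186192554512850.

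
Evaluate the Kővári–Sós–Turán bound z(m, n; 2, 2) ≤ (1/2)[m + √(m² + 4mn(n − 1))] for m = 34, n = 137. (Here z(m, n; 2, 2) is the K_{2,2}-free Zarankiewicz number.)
z(34, 137; 2, 2) ≤ (1/2)[34 + √(34² + 4·34·137·136)] = (1/2)[34 + √2535108] = 813.1011

Kővári–Sós–Turán: let r_1, ..., r_34 be the row sums and z = Σ r_i the total number of 1s. Each pair of columns can share at most one row with both entries 1 (else a 2×2 all-ones block appears), so Σ_i C(r_i, 2) ≤ C(137, 2) = 9316. By convexity Σ_i C(r_i, 2) ≥ 34·C(z/34, 2) = z(z − 34)/(2·34), giving z² − 34z − 34·137·136 ≤ 0 and hence z ≤ (1/2)[34 + √(1156 + 4·633488)] = (1/2)[34 + √2535108] ≈ (1/2)(34 + 1592.2022) = 813.1011.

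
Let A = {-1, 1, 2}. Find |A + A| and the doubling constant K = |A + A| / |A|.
K = |A + A| / |A| = 6/3 = 2

Enumerate A + A = {a + b : a, b ∈ A}. With |A| = 3, there are |A|^2 = 9 ordered sum pairs; collecting distinct values, A + A = {-2, 0, 1, 2, 3, 4}, so |A + A| = 6. Thus K = 6/3 = 2. For comparison, the minimum possible |A + A| over all 3-element sets is 2·3 − 1 = 5 (so min K = 5/3), attained only by arithmetic progressions.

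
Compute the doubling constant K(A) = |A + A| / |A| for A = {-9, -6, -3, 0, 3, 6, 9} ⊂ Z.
K = |A + A| / |A| = 13/7

Enumerate A + A = {a + b : a, b ∈ A}. With |A| = 7, there are |A|^2 = 49 ordered sum pairs; collecting distinct values, A + A = {-18, -15, -12, -9, -6, -3, 0, 3, 6, 9, 12, 15, 18}, so |A + A| = 13. Thus K = 13/7. Here |A + A| = 2|A| − 1 = 13, the minimum possible — so K = 13/7 is minimal, which holds iff A is an arithmetic progression.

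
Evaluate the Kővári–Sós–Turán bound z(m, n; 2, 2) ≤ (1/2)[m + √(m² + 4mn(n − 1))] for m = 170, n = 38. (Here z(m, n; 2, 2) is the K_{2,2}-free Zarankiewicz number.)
z(170, 38; 2, 2) ≤ (1/2)[170 + √(170² + 4·170·38·37)] = (1/2)[170 + √984980] = 581.2308

Kővári–Sós–Turán: let r_1, ..., r_170 be the row sums and z = Σ r_i the total number of 1s. Each pair of columns can share at most one row with both entries 1 (else a 2×2 all-ones block appears), so Σ_i C(r_i, 2) ≤ C(38, 2) = 703. By convexity Σ_i C(r_i, 2) ≥ 170·C(z/170, 2) = z(z − 170)/(2·170), giving z² − 170z − 170·38·37 ≤ 0 and hence z ≤ (1/2)[170 + √(28900 + 4·239020)] = (1/2)[170 + √984980] ≈ (1/2)(170 + 992.4616) = 581.2308.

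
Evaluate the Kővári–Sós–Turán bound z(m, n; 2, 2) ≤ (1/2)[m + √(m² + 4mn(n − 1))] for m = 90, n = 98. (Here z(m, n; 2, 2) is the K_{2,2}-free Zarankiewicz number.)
z(90, 98; 2, 2) ≤ (1/2)[90 + √(90² + 4·90·98·97)] = (1/2)[90 + √3430260] = 971.0481

Kővári–Sós–Turán: let r_1, ..., r_90 be the row sums and z = Σ r_i the total number of 1s. Each pair of columns can share at most one row with both entries 1 (else a 2×2 all-ones block appears), so Σ_i C(r_i, 2) ≤ C(98, 2) = 4753. By convexity Σ_i C(r_i, 2) ≥ 90·C(z/90, 2) = z(z − 90)/(2·90), giving z² − 90z − 90·98·97 ≤ 0 and hence z ≤ (1/2)[90 + √(8100 + 4·855540)] = (1/2)[90 + √3430260] ≈ (1/2)(90 + 1852.0961) = 971.0481.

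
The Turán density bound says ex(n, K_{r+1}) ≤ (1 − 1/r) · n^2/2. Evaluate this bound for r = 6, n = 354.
Turán density bound = (5/6) · 354^2/2 = 52215

Turán's theorem: ex(n, K_{r+1}) is achieved by the complete r-partite Turán graph T(n, r) with parts as balanced as possible, and is at most (1 − 1/r) · n^2/2. For r = 6, n = 354: the density bound is (5/6) · 125316/2 = 52215. Since 6 ∣ 354, the Turán graph T(354, 6) has parts of equal size 59, and its edge count e(T(354, 6)) = 52215 attains the density bound exactly.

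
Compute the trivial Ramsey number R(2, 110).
R(2, 110) = 110

R(2, k) = k for all k ≥ 2: in a 2-colouring of K_k, either some edge is red (a red K_2) or all edges are blue (a blue K_k). And K_{109} coloured all-blue has no blue K_110, so R(2, 110) > 109. Hence R(2, 110) = 110.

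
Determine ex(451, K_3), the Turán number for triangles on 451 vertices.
ex(451, K_3) = ⌊451^2/4⌋ = 50850

Mantel (1907): a triangle-free graph on n vertices has at most ⌊n^2/4⌋ edges, with equality for the complete bipartite graph K_{⌊n/2⌋, ⌈n/2⌉}. For n = 451: ⌊451^2/4⌋ = ⌊203401/4⌋ = 50850. The extremal graph is K_{225, 226}, which has 225·226 = 50850 edges.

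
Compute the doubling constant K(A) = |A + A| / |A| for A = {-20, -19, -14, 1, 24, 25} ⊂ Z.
K = |A + A| / |A| = 20/6 = 10/3

Enumerate A + A = {a + b : a, b ∈ A}. With |A| = 6, there are |A|^2 = 36 ordered sum pairs; collecting distinct values, A + A = {-40, -39, -38, -34, -33, -28, -19, -18, -13, 2, 4, 5, 6, 10, 11, 25, 26, 48, 49, 50}, so |A + A| = 20. Thus K = 20/6 = 10/3. For comparison, the minimum possible |A + A| over all 6-element sets is 2·6 − 1 = 11 (so min K = 11/6), attained only by arithmetic progressions.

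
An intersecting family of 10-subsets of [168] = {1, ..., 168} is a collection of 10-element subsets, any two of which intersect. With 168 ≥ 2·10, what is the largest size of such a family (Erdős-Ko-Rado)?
max |F| = C(167, 9) = 223581013518060

The Erdős-Ko-Rado theorem states: for n ≥ 2k, an intersecting family of k-subsets of an n-element set has size at most C(n − 1, k − 1), with equality for 'star' families {A ⊆ [n] : |A| = k, i ∈ A} (fix an element i). For n = 168, k = 10: C(167, 9) = 223581013518060.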